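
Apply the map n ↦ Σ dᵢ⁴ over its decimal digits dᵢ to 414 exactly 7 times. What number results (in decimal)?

7938

414 → 4⁴ + 1⁴ + 4⁴ = 256 + 1 + 256 = 513
513 → 5⁴ + 1⁴ + 3⁴ = 625 + 1 + 81 = 707
707 → 7⁴ + 0⁴ + 7⁴ = 2401 + 0 + 2401 = 4802
4802 → 4⁴ + 8⁴ + 0⁴ + 2⁴ = 256 + 4096 + 0 + 16 = 4368
4368 → 4⁴ + 3⁴ + 6⁴ + 8⁴ = 256 + 81 + 1296 + 4096 = 5729
5729 → 5⁴ + 7⁴ + 2⁴ + 9⁴ = 625 + 2401 + 16 + 6561 = 9603
9603 → 9⁴ + 6⁴ + 0⁴ + 3⁴ = 6561 + 1296 + 0 + 81 = 7938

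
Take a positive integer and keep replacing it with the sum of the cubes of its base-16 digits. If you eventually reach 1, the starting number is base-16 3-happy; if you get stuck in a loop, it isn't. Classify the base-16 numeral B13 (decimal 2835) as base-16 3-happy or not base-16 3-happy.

2835 = (11,1,3)_16 → 11³ + 1³ + 3³ = 1331 + 1 + 27 = 1359
1359 = (5,4,15)_16 → 5³ + 4³ + 15³ = 125 + 64 + 3375 = 3564
3564 = (13,14,12)_16 → 13³ + 14³ + 12³ = 2197 + 2744 + 1728 = 6669
6669 = (1,10,0,13)_16 → 1³ + 10³ + 0³ + 13³ = 1 + 1000 + 0 + 2197 = 3198
3198 = (12,7,14)_16 → 12³ + 7³ + 14³ = 1728 + 343 + 2744 = 4815
4815 = (1,2,12,15)_16 → 1³ + 2³ + 12³ + 15³ = 1 + 8 + 1728 + 3375 = 5112
5112 = (1,3,15,8)_16 → 1³ + 3³ + 15³ + 8³ = 1 + 27 + 3375 + 512 = 3915
3915 = (15,4,11)_16 → 15³ + 4³ + 11³ = 3375 + 64 + 1331 = 4770
4770 = (1,2,10,2)_16 → 1³ + 2³ + 10³ + 2³ = 1 + 8 + 1000 + 8 = 1017
1017 = (3,15,9)_16 → 3³ + 15³ + 9³ = 27 + 3375 + 729 = 4131
4131 = (1,0,2,3)_16 → 1³ + 0³ + 2³ + 3³ = 1 + 0 + 8 + 27 = 36
36 = (2,4)_16 → 2³ + 4³ = 8 + 64 = 72
72 = (4,8)_16 → 4³ + 8³ = 64 + 512 = 576
576 = (2,4,0)_16 → 2³ + 4³ + 0³ = 8 + 64 + 0 = 72  — 72 already seen; the sequence cycles without reaching 1.

not base-16 3-happy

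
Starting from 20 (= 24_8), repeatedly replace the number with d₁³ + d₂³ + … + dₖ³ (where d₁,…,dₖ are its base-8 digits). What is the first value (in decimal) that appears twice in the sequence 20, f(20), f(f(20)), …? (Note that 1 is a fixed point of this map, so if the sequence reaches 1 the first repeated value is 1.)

1

20 = (2,4)_8 → 2³ + 4³ = 72
72 = (1,1,0)_8 → 1³ + 1³ + 0³ = 2
2 = (2)_8 → 2³ = 8
8 = (1,0)_8 → 1³ + 0³ = 1  — reached the fixed point 1.
1 → 1, so 1 is the first repeated value.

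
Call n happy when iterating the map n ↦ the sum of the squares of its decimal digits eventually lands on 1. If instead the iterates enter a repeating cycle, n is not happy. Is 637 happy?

637 → 6² + 3² + 7² = 36 + 9 + 49 = 94
94 → 9² + 4² = 81 + 16 = 97
97 → 9² + 7² = 81 + 49 = 130
130 → 1² + 3² + 0² = 1 + 9 + 0 = 10
10 → 1² + 0² = 1 + 0 = 1  — reached 1.

happy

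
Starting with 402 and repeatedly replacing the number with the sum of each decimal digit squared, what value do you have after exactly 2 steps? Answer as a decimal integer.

402 → 20
20 → 4

4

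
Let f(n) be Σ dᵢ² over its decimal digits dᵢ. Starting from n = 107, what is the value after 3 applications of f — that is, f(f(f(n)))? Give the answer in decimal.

29

107 → 1² + 0² + 7² = 50
50 → 5² + 0² = 25
25 → 2² + 5² = 29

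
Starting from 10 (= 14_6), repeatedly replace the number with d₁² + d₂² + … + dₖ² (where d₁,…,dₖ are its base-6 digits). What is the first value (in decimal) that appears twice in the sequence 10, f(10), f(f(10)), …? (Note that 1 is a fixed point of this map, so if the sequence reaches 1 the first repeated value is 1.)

10 = (1,4)_6 → 1² + 4² = 17
17 = (2,5)_6 → 2² + 5² = 29
29 = (4,5)_6 → 4² + 5² = 41
41 = (1,0,5)_6 → 1² + 0² + 5² = 26
26 = (4,2)_6 → 4² + 2² = 20
20 = (3,2)_6 → 3² + 2² = 13
13 = (2,1)_6 → 2² + 1² = 5
5 = (5)_6 → 5² = 25
25 = (4,1)_6 → 4² + 1² = 17  — 17 already appeared earlier.

17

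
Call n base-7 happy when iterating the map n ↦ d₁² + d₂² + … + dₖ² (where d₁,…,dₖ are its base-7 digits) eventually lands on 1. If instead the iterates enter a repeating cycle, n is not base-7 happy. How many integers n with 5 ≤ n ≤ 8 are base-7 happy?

5: 5 → 25 → 25  (repeats 25)
6: 6 → 36 → 26 → 34 → 52 → 10 → 10  (repeats 10)
7: 7 → 1  (reaches 1)
8: 8 → 2 → 4 → 16 → 8  (repeats 8)
base-7 happy: 7

1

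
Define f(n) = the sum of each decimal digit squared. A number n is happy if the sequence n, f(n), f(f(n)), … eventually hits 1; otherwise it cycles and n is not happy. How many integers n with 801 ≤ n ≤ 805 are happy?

1

801: 801 → 65 → 61 → 37 → 58 → 89 → 145 → 42 → 20 → 4 → 16 → 37  — not happy
802: 802 → 68 → 100 → 1  — happy
803: 803 → 73 → 58 → 89 → 145 → 42 → 20 → 4 → 16 → 37 → 58  — not happy
804: 804 → 80 → 64 → 52 → 29 → 85 → 89 → 145 → 42 → 20 → 4 → 16 → 37 → 58 → 89  — not happy
805: 805 → 89 → 145 → 42 → 20 → 4 → 16 → 37 → 58 → 89  — not happy
happy: 802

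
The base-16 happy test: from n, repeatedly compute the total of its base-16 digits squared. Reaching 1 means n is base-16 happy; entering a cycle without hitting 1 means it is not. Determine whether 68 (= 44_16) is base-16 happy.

68 = (4,4)_16 → 4² + 4² = 16 + 16 = 32
32 = (2,0)_16 → 2² + 0² = 4 + 0 = 4
4 = (4)_16 → 4² = 16
16 = (1,0)_16 → 1² + 0² = 1 + 0 = 1  — reached 1.

base-16 happy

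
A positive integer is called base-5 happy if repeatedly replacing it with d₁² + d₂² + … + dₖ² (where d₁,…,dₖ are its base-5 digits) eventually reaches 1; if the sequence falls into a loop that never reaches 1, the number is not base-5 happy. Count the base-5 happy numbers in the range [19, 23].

2

19: 19 → 25 → 1  (reaches 1)
20: 20 → 16 → 10 → 4 → 16  (repeats 16)
21: 21 → 17 → 13 → 13  (repeats 13)
22: 22 → 20 → 16 → 10 → 4 → 16  (repeats 16)
23: 23 → 25 → 1  (reaches 1)
base-5 happy: 19, 23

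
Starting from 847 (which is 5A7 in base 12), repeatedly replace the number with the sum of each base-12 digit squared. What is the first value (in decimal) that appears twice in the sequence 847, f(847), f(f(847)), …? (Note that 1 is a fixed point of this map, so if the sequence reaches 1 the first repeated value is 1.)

41

847 = (5,10,7)_12 → 5² + 10² + 7² = 174
174 = (1,2,6)_12 → 1² + 2² + 6² = 41
41 = (3,5)_12 → 3² + 5² = 34
34 = (2,10)_12 → 2² + 10² = 104
104 = (8,8)_12 → 8² + 8² = 128
128 = (10,8)_12 → 10² + 8² = 164
164 = (1,1,8)_12 → 1² + 1² + 8² = 66
66 = (5,6)_12 → 5² + 6² = 61
61 = (5,1)_12 → 5² + 1² = 26
26 = (2,2)_12 → 2² + 2² = 8
8 = (8)_12 → 8² = 64
64 = (5,4)_12 → 5² + 4² = 41  — 41 already appeared earlier.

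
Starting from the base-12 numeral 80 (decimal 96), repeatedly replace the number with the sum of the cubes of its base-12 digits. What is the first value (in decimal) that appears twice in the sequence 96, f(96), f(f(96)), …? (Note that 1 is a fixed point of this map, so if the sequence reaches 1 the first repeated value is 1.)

96 = (8,0)_12 → 8³ + 0³ = 512 + 0 = 512
512 = (3,6,8)_12 → 3³ + 6³ + 8³ = 27 + 216 + 512 = 755
755 = (5,2,11)_12 → 5³ + 2³ + 11³ = 125 + 8 + 1331 = 1464
1464 = (10,2,0)_12 → 10³ + 2³ + 0³ = 1000 + 8 + 0 = 1008
1008 = (7,0,0)_12 → 7³ + 0³ + 0³ = 343 + 0 + 0 = 343
343 = (2,4,7)_12 → 2³ + 4³ + 7³ = 8 + 64 + 343 = 415
415 = (2,10,7)_12 → 2³ + 10³ + 7³ = 8 + 1000 + 343 = 1351
1351 = (9,4,7)_12 → 9³ + 4³ + 7³ = 729 + 64 + 343 = 1136
1136 = (7,10,8)_12 → 7³ + 10³ + 8³ = 343 + 1000 + 512 = 1855
1855 = (1,0,10,7)_12 → 1³ + 0³ + 10³ + 7³ = 1 + 0 + 1000 + 343 = 1344
1344 = (9,4,0)_12 → 9³ + 4³ + 0³ = 729 + 64 + 0 = 793
793 = (5,6,1)_12 → 5³ + 6³ + 1³ = 125 + 216 + 1 = 342
342 = (2,4,6)_12 → 2³ + 4³ + 6³ = 8 + 64 + 216 = 288
288 = (2,0,0)_12 → 2³ + 0³ + 0³ = 8 + 0 + 0 = 8
8 = (8)_12 → 8³ = 512  — 512 already appeared earlier.

512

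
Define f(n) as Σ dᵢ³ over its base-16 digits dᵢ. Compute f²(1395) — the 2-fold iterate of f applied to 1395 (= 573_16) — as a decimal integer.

6120

1395 = (5,7,3)_16 → 5³ + 7³ + 3³ = 125 + 343 + 27 = 495
495 = (1,14,15)_16 → 1³ + 14³ + 15³ = 1 + 2744 + 3375 = 6120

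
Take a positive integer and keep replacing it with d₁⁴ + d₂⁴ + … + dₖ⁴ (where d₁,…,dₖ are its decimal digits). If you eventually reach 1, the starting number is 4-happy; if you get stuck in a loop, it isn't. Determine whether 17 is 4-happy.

not 4-happy

17 → 1⁴ + 7⁴ = 2402
2402 → 2⁴ + 4⁴ + 0⁴ + 2⁴ = 288
288 → 2⁴ + 8⁴ + 8⁴ = 8208
8208 → 8⁴ + 2⁴ + 0⁴ + 8⁴ = 8208  — 8208 already seen; the sequence cycles without reaching 1.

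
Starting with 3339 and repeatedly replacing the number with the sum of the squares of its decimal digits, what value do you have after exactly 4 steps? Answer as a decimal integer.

37

3339 → 108
108 → 65
65 → 61
61 → 37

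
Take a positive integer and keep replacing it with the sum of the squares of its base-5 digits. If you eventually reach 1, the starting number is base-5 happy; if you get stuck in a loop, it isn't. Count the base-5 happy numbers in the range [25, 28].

2

25: 25 → 1  (reaches 1)
26: 26 → 2 → 4 → 16 → 10 → 4  (repeats 4)
27: 27 → 5 → 1  (reaches 1)
28: 28 → 10 → 4 → 16 → 10  (repeats 10)
base-5 happy: 25, 27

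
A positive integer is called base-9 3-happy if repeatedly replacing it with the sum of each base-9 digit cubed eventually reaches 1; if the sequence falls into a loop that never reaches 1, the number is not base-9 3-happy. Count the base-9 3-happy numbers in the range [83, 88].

83: 83 → 9 → 1  (reaches 1)
84: 84 → 28 → 28  (repeats 28)
85: 85 → 65 → 351 → 91 → 3 → 27 → 27  (repeats 27)
86: 86 → 126 → 126  (repeats 126)
87: 87 → 217 → 225 → 351 → 91 → 3 → 27 → 27  (repeats 27)
88: 88 → 344 → 80 → 1024 → 496 → 218 → 232 → 694 → 638 → 1198 → 470 → 476 → 980 → 540 → 432 → 152 → 856 → 128 → 134 → 638  (repeats 638)
base-9 3-happy: 83

1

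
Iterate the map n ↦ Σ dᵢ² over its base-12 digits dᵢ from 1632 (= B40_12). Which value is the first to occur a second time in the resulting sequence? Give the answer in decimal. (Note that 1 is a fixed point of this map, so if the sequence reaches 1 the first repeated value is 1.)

1632 = (11,4,0)_12 → 137
137 = (11,5)_12 → 146
146 = (1,0,2)_12 → 5
5 = (5)_12 → 25
25 = (2,1)_12 → 5  — 5 already appeared earlier.

5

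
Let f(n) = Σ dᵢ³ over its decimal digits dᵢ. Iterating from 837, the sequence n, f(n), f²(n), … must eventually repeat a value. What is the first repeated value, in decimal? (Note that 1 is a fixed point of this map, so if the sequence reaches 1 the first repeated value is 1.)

153

837 → 8³ + 3³ + 7³ = 882
882 → 8³ + 8³ + 2³ = 1032
1032 → 1³ + 0³ + 3³ + 2³ = 36
36 → 3³ + 6³ = 243
243 → 2³ + 4³ + 3³ = 99
99 → 9³ + 9³ = 1458
1458 → 1³ + 4³ + 5³ + 8³ = 702
702 → 7³ + 0³ + 2³ = 351
351 → 3³ + 5³ + 1³ = 153
153 → 1³ + 5³ + 3³ = 153  — 153 already appeared earlier.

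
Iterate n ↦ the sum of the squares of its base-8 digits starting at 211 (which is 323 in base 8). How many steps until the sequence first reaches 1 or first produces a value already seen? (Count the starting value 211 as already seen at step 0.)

211 = (3,2,3)_8 → 3² + 2² + 3² = 9 + 4 + 9 = 22
22 = (2,6)_8 → 2² + 6² = 4 + 36 = 40
40 = (5,0)_8 → 5² + 0² = 25 + 0 = 25
25 = (3,1)_8 → 3² + 1² = 9 + 1 = 10
10 = (1,2)_8 → 1² + 2² = 1 + 4 = 5
5 = (5)_8 → 5² = 25  — 25 repeats.
That took 6 steps.

6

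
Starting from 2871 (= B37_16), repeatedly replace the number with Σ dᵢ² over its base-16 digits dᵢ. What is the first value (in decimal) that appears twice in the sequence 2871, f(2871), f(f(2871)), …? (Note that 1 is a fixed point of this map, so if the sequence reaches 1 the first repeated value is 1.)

2871 = (11,3,7)_16 → 11² + 3² + 7² = 121 + 9 + 49 = 179
179 = (11,3)_16 → 11² + 3² = 121 + 9 = 130
130 = (8,2)_16 → 8² + 2² = 64 + 4 = 68
68 = (4,4)_16 → 4² + 4² = 16 + 16 = 32
32 = (2,0)_16 → 2² + 0² = 4 + 0 = 4
4 = (4)_16 → 4² = 16
16 = (1,0)_16 → 1² + 0² = 1 + 0 = 1  — reached the fixed point 1.
1 → 1, so 1 is the first repeated value.

1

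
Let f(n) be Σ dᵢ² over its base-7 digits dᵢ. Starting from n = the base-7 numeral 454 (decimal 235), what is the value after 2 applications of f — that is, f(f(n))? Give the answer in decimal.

235 = (4,5,4)_7 → 57
57 = (1,1,1)_7 → 3

3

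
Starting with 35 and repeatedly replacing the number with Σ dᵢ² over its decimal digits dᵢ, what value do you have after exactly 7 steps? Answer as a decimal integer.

35 → 3² + 5² = 34
34 → 3² + 4² = 25
25 → 2² + 5² = 29
29 → 2² + 9² = 85
85 → 8² + 5² = 89
89 → 8² + 9² = 145
145 → 1² + 4² + 5² = 42

42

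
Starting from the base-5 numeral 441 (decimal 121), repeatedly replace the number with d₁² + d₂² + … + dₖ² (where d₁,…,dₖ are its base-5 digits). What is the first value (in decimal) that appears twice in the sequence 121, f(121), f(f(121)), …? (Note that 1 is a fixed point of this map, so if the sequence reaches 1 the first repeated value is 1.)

121 = (4,4,1)_5 → 4² + 4² + 1² = 16 + 16 + 1 = 33
33 = (1,1,3)_5 → 1² + 1² + 3² = 1 + 1 + 9 = 11
11 = (2,1)_5 → 2² + 1² = 4 + 1 = 5
5 = (1,0)_5 → 1² + 0² = 1 + 0 = 1  — reached the fixed point 1.
1 → 1, so 1 is the first repeated value.

1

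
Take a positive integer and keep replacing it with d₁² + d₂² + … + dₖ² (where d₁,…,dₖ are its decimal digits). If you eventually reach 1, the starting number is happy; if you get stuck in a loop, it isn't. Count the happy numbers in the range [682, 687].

1

682: 682 → 104 → 17 → 50 → 25 → 29 → 85 → 89 → 145 → 42 → 20 → 4 → 16 → 37 → 58 → 89  (repeats 89)
683: 683 → 109 → 82 → 68 → 100 → 1  (reaches 1)
684: 684 → 116 → 38 → 73 → 58 → 89 → 145 → 42 → 20 → 4 → 16 → 37 → 58  (repeats 58)
685: 685 → 125 → 30 → 9 → 81 → 65 → 61 → 37 → 58 → 89 → 145 → 42 → 20 → 4 → 16 → 37  (repeats 37)
686: 686 → 136 → 46 → 52 → 29 → 85 → 89 → 145 → 42 → 20 → 4 → 16 → 37 → 58 → 89  (repeats 89)
687: 687 → 149 → 98 → 145 → 42 → 20 → 4 → 16 → 37 → 58 → 89 → 145  (repeats 145)
happy: 683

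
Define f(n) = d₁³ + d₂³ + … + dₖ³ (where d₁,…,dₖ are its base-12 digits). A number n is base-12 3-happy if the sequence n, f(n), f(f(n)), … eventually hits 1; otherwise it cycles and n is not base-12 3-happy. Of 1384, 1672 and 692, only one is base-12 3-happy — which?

692

1384: 1384 → 1136 → 1855 → 1344 → 793 → 342 → 288 → 8 → 512 → 755 → 1464 → 1008 → 343 → 415 → 1351 → 1136  — repeats 1136 (not base-12 3-happy)
1672: 1672 → 1738 → 1001 → 1672  — repeats 1672 (not base-12 3-happy)
692: 692 → 1305 → 1458 → 1217 → 762 → 368 → 736 → 190 → 1028 → 856 → 1520 → 1728 → 1  — reaches 1 (base-12 3-happy)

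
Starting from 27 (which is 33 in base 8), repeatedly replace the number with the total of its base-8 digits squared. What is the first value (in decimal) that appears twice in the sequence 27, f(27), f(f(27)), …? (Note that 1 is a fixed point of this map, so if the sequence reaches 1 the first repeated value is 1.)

27 = (3,3)_8 → 3² + 3² = 9 + 9 = 18
18 = (2,2)_8 → 2² + 2² = 4 + 4 = 8
8 = (1,0)_8 → 1² + 0² = 1 + 0 = 1  — reached the fixed point 1.
1 → 1, so 1 is the first repeated value.

1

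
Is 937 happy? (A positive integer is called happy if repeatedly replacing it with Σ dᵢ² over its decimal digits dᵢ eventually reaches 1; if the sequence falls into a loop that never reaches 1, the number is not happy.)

937 → 9² + 3² + 7² = 139
139 → 1² + 3² + 9² = 91
91 → 9² + 1² = 82
82 → 8² + 2² = 68
68 → 6² + 8² = 100
100 → 1² + 0² + 0² = 1  — reached 1.

happy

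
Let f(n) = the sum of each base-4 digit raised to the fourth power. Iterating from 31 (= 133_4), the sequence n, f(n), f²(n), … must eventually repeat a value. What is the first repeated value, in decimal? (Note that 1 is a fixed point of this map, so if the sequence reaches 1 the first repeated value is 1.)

83

31 = (1,3,3)_4 → 1⁴ + 3⁴ + 3⁴ = 163
163 = (2,2,0,3)_4 → 2⁴ + 2⁴ + 0⁴ + 3⁴ = 113
113 = (1,3,0,1)_4 → 1⁴ + 3⁴ + 0⁴ + 1⁴ = 83
83 = (1,1,0,3)_4 → 1⁴ + 1⁴ + 0⁴ + 3⁴ = 83  — 83 already appeared earlier.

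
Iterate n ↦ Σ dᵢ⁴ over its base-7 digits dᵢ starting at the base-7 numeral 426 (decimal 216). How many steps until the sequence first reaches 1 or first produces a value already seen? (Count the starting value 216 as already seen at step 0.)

216 = (4,2,6)_7 → 4⁴ + 2⁴ + 6⁴ = 256 + 16 + 1296 = 1568
1568 = (4,4,0,0)_7 → 4⁴ + 4⁴ + 0⁴ + 0⁴ = 256 + 256 + 0 + 0 = 512
512 = (1,3,3,1)_7 → 1⁴ + 3⁴ + 3⁴ + 1⁴ = 1 + 81 + 81 + 1 = 164
164 = (3,2,3)_7 → 3⁴ + 2⁴ + 3⁴ = 81 + 16 + 81 = 178
178 = (3,4,3)_7 → 3⁴ + 4⁴ + 3⁴ = 81 + 256 + 81 = 418
418 = (1,1,3,5)_7 → 1⁴ + 1⁴ + 3⁴ + 5⁴ = 1 + 1 + 81 + 625 = 708
708 = (2,0,3,1)_7 → 2⁴ + 0⁴ + 3⁴ + 1⁴ = 16 + 0 + 81 + 1 = 98
98 = (2,0,0)_7 → 2⁴ + 0⁴ + 0⁴ = 16 + 0 + 0 = 16
16 = (2,2)_7 → 2⁴ + 2⁴ = 16 + 16 = 32
32 = (4,4)_7 → 4⁴ + 4⁴ = 256 + 256 = 512  — 512 repeats.
That took 10 steps.

10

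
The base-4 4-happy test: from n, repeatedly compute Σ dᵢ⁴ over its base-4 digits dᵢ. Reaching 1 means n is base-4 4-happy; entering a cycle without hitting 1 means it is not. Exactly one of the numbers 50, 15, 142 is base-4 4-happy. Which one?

50: 50 → 97 → 18 → 17 → 2 → 16 → 1  — reaches 1 (base-4 4-happy)
15: 15 → 162 → 48 → 81 → 3 → 81  — repeats 81 (not base-4 4-happy)
142: 142 → 113 → 83 → 83  — repeats 83 (not base-4 4-happy)

50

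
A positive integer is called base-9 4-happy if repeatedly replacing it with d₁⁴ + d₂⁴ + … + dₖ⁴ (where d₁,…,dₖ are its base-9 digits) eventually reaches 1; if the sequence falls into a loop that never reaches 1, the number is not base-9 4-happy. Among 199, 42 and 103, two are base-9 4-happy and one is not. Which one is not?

42

199: 199 → 273 → 243 → 81 → 1  — reaches 1 (base-9 4-happy)
42: 42 → 1552 → 274 → 418 → 882 → 4098 → 1956 → 1394 → 8194 → 290 → 722 → 8208 → 114 → 1378 → 4098  — repeats 4098 (not base-9 4-happy)
103: 103 → 273 → 243 → 81 → 1  — reaches 1 (base-9 4-happy)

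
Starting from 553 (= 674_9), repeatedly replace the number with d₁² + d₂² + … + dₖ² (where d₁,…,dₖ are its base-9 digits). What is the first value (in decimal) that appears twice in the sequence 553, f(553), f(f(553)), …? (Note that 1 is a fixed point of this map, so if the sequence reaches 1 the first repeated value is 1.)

1

553 = (6,7,4)_9 → 101
101 = (1,2,2)_9 → 9
9 = (1,0)_9 → 1  — reached the fixed point 1.
1 → 1, so 1 is the first repeated value.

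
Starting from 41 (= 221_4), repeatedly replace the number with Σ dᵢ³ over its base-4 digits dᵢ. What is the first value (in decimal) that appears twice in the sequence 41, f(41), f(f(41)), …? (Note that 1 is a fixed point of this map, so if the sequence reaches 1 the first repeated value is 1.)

41 = (2,2,1)_4 → 2³ + 2³ + 1³ = 8 + 8 + 1 = 17
17 = (1,0,1)_4 → 1³ + 0³ + 1³ = 1 + 0 + 1 = 2
2 = (2)_4 → 2³ = 8
8 = (2,0)_4 → 2³ + 0³ = 8 + 0 = 8  — 8 already appeared earlier.

8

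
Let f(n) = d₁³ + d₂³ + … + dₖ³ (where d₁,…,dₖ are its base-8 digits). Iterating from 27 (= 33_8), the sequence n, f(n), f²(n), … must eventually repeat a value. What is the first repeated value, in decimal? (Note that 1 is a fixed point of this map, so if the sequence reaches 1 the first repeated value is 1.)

27 = (3,3)_8 → 54
54 = (6,6)_8 → 432
432 = (6,6,0)_8 → 432  — 432 already appeared earlier.

432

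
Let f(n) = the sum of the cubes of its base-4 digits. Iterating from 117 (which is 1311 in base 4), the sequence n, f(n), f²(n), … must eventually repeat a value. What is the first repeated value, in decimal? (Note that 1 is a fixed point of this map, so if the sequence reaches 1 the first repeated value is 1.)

117 = (1,3,1,1)_4 → 1³ + 3³ + 1³ + 1³ = 30
30 = (1,3,2)_4 → 1³ + 3³ + 2³ = 36
36 = (2,1,0)_4 → 2³ + 1³ + 0³ = 9
9 = (2,1)_4 → 2³ + 1³ = 9  — 9 already appeared earlier.

9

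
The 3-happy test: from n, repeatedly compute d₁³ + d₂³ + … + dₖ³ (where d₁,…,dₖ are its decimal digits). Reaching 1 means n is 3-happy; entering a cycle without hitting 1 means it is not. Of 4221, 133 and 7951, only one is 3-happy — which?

7951

4221: 4221 → 81 → 513 → 153 → 153  — repeats 153 (not 3-happy)
133: 133 → 55 → 250 → 133  — repeats 133 (not 3-happy)
7951: 7951 → 1198 → 1243 → 100 → 1  — reaches 1 (3-happy)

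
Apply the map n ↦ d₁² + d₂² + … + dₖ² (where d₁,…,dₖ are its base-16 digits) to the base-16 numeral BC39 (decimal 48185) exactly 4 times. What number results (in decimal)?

208

48185 = (11,12,3,9)_16 → 11² + 12² + 3² + 9² = 121 + 144 + 9 + 81 = 355
355 = (1,6,3)_16 → 1² + 6² + 3² = 1 + 36 + 9 = 46
46 = (2,14)_16 → 2² + 14² = 4 + 196 = 200
200 = (12,8)_16 → 12² + 8² = 144 + 64 = 208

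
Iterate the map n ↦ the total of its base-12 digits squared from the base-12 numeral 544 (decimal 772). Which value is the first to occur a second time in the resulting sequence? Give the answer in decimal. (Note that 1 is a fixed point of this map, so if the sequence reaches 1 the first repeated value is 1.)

65

772 = (5,4,4)_12 → 5² + 4² + 4² = 25 + 16 + 16 = 57
57 = (4,9)_12 → 4² + 9² = 16 + 81 = 97
97 = (8,1)_12 → 8² + 1² = 64 + 1 = 65
65 = (5,5)_12 → 5² + 5² = 25 + 25 = 50
50 = (4,2)_12 → 4² + 2² = 16 + 4 = 20
20 = (1,8)_12 → 1² + 8² = 1 + 64 = 65  — 65 already appeared earlier.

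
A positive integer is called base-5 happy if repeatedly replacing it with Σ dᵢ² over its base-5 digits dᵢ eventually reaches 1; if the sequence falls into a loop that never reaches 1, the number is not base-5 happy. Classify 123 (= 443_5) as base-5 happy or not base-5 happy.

base-5 happy

123 = (4,4,3)_5 → 4² + 4² + 3² = 41
41 = (1,3,1)_5 → 1² + 3² + 1² = 11
11 = (2,1)_5 → 2² + 1² = 5
5 = (1,0)_5 → 1² + 0² = 1  — reached 1.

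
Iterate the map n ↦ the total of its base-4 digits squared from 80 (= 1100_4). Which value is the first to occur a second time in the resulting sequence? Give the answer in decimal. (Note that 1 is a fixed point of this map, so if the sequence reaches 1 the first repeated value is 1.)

1

80 = (1,1,0,0)_4 → 1² + 1² + 0² + 0² = 1 + 1 + 0 + 0 = 2
2 = (2)_4 → 2² = 4
4 = (1,0)_4 → 1² + 0² = 1 + 0 = 1  — reached the fixed point 1.
1 → 1, so 1 is the first repeated value.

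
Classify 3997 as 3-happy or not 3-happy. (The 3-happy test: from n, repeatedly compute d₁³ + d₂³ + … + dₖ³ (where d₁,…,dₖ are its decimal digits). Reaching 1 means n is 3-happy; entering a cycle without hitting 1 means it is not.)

not 3-happy

3997 → 3³ + 9³ + 9³ + 7³ = 1828
1828 → 1³ + 8³ + 2³ + 8³ = 1033
1033 → 1³ + 0³ + 3³ + 3³ = 55
55 → 5³ + 5³ = 250
250 → 2³ + 5³ + 0³ = 133
133 → 1³ + 3³ + 3³ = 55  — 55 already seen; the sequence cycles without reaching 1.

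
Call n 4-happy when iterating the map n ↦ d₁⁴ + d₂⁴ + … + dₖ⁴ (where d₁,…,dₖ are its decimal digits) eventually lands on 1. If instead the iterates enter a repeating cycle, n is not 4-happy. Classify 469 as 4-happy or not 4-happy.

not 4-happy

469 → 8113
8113 → 4179
4179 → 9219
9219 → 13139
13139 → 6725
6725 → 4338
4338 → 4514
4514 → 1138
1138 → 4179  — 4179 already seen; the sequence cycles without reaching 1.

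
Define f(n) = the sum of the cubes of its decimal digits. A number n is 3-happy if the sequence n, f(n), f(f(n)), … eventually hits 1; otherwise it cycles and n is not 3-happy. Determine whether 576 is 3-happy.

576 → 5³ + 7³ + 6³ = 125 + 343 + 216 = 684
684 → 6³ + 8³ + 4³ = 216 + 512 + 64 = 792
792 → 7³ + 9³ + 2³ = 343 + 729 + 8 = 1080
1080 → 1³ + 0³ + 8³ + 0³ = 1 + 0 + 512 + 0 = 513
513 → 5³ + 1³ + 3³ = 125 + 1 + 27 = 153
153 → 1³ + 5³ + 3³ = 1 + 125 + 27 = 153  — 153 already seen; the sequence cycles without reaching 1.

not 3-happy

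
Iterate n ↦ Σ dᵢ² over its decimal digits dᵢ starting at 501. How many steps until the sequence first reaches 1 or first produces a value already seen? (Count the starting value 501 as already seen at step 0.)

501 → 5² + 0² + 1² = 25 + 0 + 1 = 26
26 → 2² + 6² = 4 + 36 = 40
40 → 4² + 0² = 16 + 0 = 16
16 → 1² + 6² = 1 + 36 = 37
37 → 3² + 7² = 9 + 49 = 58
58 → 5² + 8² = 25 + 64 = 89
89 → 8² + 9² = 64 + 81 = 145
145 → 1² + 4² + 5² = 1 + 16 + 25 = 42
42 → 4² + 2² = 16 + 4 = 20
20 → 2² + 0² = 4 + 0 = 4
4 → 4² = 16  — 16 repeats.
That took 11 steps.

11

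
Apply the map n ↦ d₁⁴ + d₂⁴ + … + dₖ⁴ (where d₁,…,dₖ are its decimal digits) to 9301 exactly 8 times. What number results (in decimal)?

9301 → 9⁴ + 3⁴ + 0⁴ + 1⁴ = 6561 + 81 + 0 + 1 = 6643
6643 → 6⁴ + 6⁴ + 4⁴ + 3⁴ = 1296 + 1296 + 256 + 81 = 2929
2929 → 2⁴ + 9⁴ + 2⁴ + 9⁴ = 16 + 6561 + 16 + 6561 = 13154
13154 → 1⁴ + 3⁴ + 1⁴ + 5⁴ + 4⁴ = 1 + 81 + 1 + 625 + 256 = 964
964 → 9⁴ + 6⁴ + 4⁴ = 6561 + 1296 + 256 = 8113
8113 → 8⁴ + 1⁴ + 1⁴ + 3⁴ = 4096 + 1 + 1 + 81 = 4179
4179 → 4⁴ + 1⁴ + 7⁴ + 9⁴ = 256 + 1 + 2401 + 6561 = 9219
9219 → 9⁴ + 2⁴ + 1⁴ + 9⁴ = 6561 + 16 + 1 + 6561 = 13139

13139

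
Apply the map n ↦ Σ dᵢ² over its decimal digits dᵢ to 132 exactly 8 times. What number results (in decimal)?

145

132 → 1² + 3² + 2² = 1 + 9 + 4 = 14
14 → 1² + 4² = 1 + 16 = 17
17 → 1² + 7² = 1 + 49 = 50
50 → 5² + 0² = 25 + 0 = 25
25 → 2² + 5² = 4 + 25 = 29
29 → 2² + 9² = 4 + 81 = 85
85 → 8² + 5² = 64 + 25 = 89
89 → 8² + 9² = 64 + 81 = 145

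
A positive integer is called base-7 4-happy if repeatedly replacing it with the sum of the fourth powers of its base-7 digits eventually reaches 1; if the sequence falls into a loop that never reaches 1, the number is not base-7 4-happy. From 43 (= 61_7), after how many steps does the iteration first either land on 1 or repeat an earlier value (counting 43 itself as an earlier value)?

14

43 = (6,1)_7 → 6⁴ + 1⁴ = 1296 + 1 = 1297
1297 = (3,5,3,2)_7 → 3⁴ + 5⁴ + 3⁴ + 2⁴ = 81 + 625 + 81 + 16 = 803
803 = (2,2,2,5)_7 → 2⁴ + 2⁴ + 2⁴ + 5⁴ = 16 + 16 + 16 + 625 = 673
673 = (1,6,5,1)_7 → 1⁴ + 6⁴ + 5⁴ + 1⁴ = 1 + 1296 + 625 + 1 = 1923
1923 = (5,4,1,5)_7 → 5⁴ + 4⁴ + 1⁴ + 5⁴ = 625 + 256 + 1 + 625 = 1507
1507 = (4,2,5,2)_7 → 4⁴ + 2⁴ + 5⁴ + 2⁴ = 256 + 16 + 625 + 16 = 913
913 = (2,4,4,3)_7 → 2⁴ + 4⁴ + 4⁴ + 3⁴ = 16 + 256 + 256 + 81 = 609
609 = (1,5,3,0)_7 → 1⁴ + 5⁴ + 3⁴ + 0⁴ = 1 + 625 + 81 + 0 = 707
707 = (2,0,3,0)_7 → 2⁴ + 0⁴ + 3⁴ + 0⁴ = 16 + 0 + 81 + 0 = 97
97 = (1,6,6)_7 → 1⁴ + 6⁴ + 6⁴ = 1 + 1296 + 1296 = 2593
2593 = (1,0,3,6,3)_7 → 1⁴ + 0⁴ + 3⁴ + 6⁴ + 3⁴ = 1 + 0 + 81 + 1296 + 81 = 1459
1459 = (4,1,5,3)_7 → 4⁴ + 1⁴ + 5⁴ + 3⁴ = 256 + 1 + 625 + 81 = 963
963 = (2,5,4,4)_7 → 2⁴ + 5⁴ + 4⁴ + 4⁴ = 16 + 625 + 256 + 256 = 1153
1153 = (3,2,3,5)_7 → 3⁴ + 2⁴ + 3⁴ + 5⁴ = 81 + 16 + 81 + 625 = 803  — 803 repeats.
That took 14 steps.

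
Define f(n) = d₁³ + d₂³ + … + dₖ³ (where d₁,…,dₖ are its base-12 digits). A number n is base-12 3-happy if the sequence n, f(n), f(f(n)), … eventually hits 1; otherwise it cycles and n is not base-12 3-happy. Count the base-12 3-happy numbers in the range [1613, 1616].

2

1613: 1613 → 1464 → 1008 → 343 → 415 → 1351 → 1136 → 1855 → 1344 → 793 → 342 → 288 → 8 → 512 → 755 → 1464  — not base-12 3-happy
1614: 1614 → 1555 → 2072 → 585 → 793 → 342 → 288 → 8 → 512 → 755 → 1464 → 1008 → 343 → 415 → 1351 → 1136 → 1855 → 1344 → 793  — not base-12 3-happy
1615: 1615 → 1682 → 1851 → 1028 → 856 → 1520 → 1728 → 1  — base-12 3-happy
1616: 1616 → 1851 → 1028 → 856 → 1520 → 1728 → 1  — base-12 3-happy
base-12 3-happy: 1615, 1616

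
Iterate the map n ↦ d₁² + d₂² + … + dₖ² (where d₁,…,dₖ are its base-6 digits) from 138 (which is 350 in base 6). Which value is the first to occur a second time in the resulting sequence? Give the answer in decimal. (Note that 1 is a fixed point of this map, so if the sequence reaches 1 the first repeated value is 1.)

138 = (3,5,0)_6 → 3² + 5² + 0² = 34
34 = (5,4)_6 → 5² + 4² = 41
41 = (1,0,5)_6 → 1² + 0² + 5² = 26
26 = (4,2)_6 → 4² + 2² = 20
20 = (3,2)_6 → 3² + 2² = 13
13 = (2,1)_6 → 2² + 1² = 5
5 = (5)_6 → 5² = 25
25 = (4,1)_6 → 4² + 1² = 17
17 = (2,5)_6 → 2² + 5² = 29
29 = (4,5)_6 → 4² + 5² = 41  — 41 already appeared earlier.

41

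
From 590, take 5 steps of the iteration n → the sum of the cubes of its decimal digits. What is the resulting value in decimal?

590 → 5³ + 9³ + 0³ = 125 + 729 + 0 = 854
854 → 8³ + 5³ + 4³ = 512 + 125 + 64 = 701
701 → 7³ + 0³ + 1³ = 343 + 0 + 1 = 344
344 → 3³ + 4³ + 4³ = 27 + 64 + 64 = 155
155 → 1³ + 5³ + 5³ = 1 + 125 + 125 = 251

251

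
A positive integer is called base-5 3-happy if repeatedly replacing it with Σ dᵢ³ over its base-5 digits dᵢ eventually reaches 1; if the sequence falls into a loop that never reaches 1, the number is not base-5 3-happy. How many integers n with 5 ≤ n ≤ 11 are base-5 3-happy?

1

5: 5 → 1  — base-5 3-happy
6: 6 → 2 → 8 → 28 → 28  — not base-5 3-happy
7: 7 → 9 → 65 → 35 → 9  — not base-5 3-happy
8: 8 → 28 → 28  — not base-5 3-happy
9: 9 → 65 → 35 → 9  — not base-5 3-happy
10: 10 → 8 → 28 → 28  — not base-5 3-happy
11: 11 → 9 → 65 → 35 → 9  — not base-5 3-happy
base-5 3-happy: 5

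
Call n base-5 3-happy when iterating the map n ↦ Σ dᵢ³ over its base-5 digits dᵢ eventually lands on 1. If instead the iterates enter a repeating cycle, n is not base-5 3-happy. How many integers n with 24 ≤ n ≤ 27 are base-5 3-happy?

1

24: 24 → 128 → 28 → 28  — not base-5 3-happy
25: 25 → 1  — base-5 3-happy
26: 26 → 2 → 8 → 28 → 28  — not base-5 3-happy
27: 27 → 9 → 65 → 35 → 9  — not base-5 3-happy
base-5 3-happy: 25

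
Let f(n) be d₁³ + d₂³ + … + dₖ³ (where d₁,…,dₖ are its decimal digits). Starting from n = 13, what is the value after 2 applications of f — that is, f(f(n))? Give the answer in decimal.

13 → 1³ + 3³ = 28
28 → 2³ + 8³ = 520

520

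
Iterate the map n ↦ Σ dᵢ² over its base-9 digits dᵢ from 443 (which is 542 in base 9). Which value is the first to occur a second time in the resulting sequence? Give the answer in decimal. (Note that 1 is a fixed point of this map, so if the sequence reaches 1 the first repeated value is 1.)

53

443 = (5,4,2)_9 → 5² + 4² + 2² = 45
45 = (5,0)_9 → 5² + 0² = 25
25 = (2,7)_9 → 2² + 7² = 53
53 = (5,8)_9 → 5² + 8² = 89
89 = (1,0,8)_9 → 1² + 0² + 8² = 65
65 = (7,2)_9 → 7² + 2² = 53  — 53 already appeared earlier.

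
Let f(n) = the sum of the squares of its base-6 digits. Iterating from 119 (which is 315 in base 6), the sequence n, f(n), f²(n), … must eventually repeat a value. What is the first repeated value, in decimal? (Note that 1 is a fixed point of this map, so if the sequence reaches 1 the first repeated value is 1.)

119 = (3,1,5)_6 → 35
35 = (5,5)_6 → 50
50 = (1,2,2)_6 → 9
9 = (1,3)_6 → 10
10 = (1,4)_6 → 17
17 = (2,5)_6 → 29
29 = (4,5)_6 → 41
41 = (1,0,5)_6 → 26
26 = (4,2)_6 → 20
20 = (3,2)_6 → 13
13 = (2,1)_6 → 5
5 = (5)_6 → 25
25 = (4,1)_6 → 17  — 17 already appeared earlier.

17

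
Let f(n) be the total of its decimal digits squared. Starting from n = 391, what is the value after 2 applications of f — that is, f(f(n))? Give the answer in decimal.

391 → 3² + 9² + 1² = 9 + 81 + 1 = 91
91 → 9² + 1² = 81 + 1 = 82

82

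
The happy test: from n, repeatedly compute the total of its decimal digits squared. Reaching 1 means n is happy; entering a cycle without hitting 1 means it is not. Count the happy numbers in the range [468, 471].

468: 468 → 116 → 38 → 73 → 58 → 89 → 145 → 42 → 20 → 4 → 16 → 37 → 58  — not happy
469: 469 → 133 → 19 → 82 → 68 → 100 → 1  — happy
470: 470 → 65 → 61 → 37 → 58 → 89 → 145 → 42 → 20 → 4 → 16 → 37  — not happy
471: 471 → 66 → 72 → 53 → 34 → 25 → 29 → 85 → 89 → 145 → 42 → 20 → 4 → 16 → 37 → 58 → 89  — not happy
happy: 469

1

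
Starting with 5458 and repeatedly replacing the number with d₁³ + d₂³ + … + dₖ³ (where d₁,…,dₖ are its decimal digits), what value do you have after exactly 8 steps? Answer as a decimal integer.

730

5458 → 5³ + 4³ + 5³ + 8³ = 125 + 64 + 125 + 512 = 826
826 → 8³ + 2³ + 6³ = 512 + 8 + 216 = 736
736 → 7³ + 3³ + 6³ = 343 + 27 + 216 = 586
586 → 5³ + 8³ + 6³ = 125 + 512 + 216 = 853
853 → 8³ + 5³ + 3³ = 512 + 125 + 27 = 664
664 → 6³ + 6³ + 4³ = 216 + 216 + 64 = 496
496 → 4³ + 9³ + 6³ = 64 + 729 + 216 = 1009
1009 → 1³ + 0³ + 0³ + 9³ = 1 + 0 + 0 + 729 = 730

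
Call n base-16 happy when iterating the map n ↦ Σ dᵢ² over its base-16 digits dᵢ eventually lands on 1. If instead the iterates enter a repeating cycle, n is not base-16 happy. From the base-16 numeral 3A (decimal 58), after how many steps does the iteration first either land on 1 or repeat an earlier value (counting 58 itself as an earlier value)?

58 = (3,10)_16 → 3² + 10² = 109
109 = (6,13)_16 → 6² + 13² = 205
205 = (12,13)_16 → 12² + 13² = 313
313 = (1,3,9)_16 → 1² + 3² + 9² = 91
91 = (5,11)_16 → 5² + 11² = 146
146 = (9,2)_16 → 9² + 2² = 85
85 = (5,5)_16 → 5² + 5² = 50
50 = (3,2)_16 → 3² + 2² = 13
13 = (13)_16 → 13² = 169
169 = (10,9)_16 → 10² + 9² = 181
181 = (11,5)_16 → 11² + 5² = 146  — 146 repeats.
That took 11 steps.

11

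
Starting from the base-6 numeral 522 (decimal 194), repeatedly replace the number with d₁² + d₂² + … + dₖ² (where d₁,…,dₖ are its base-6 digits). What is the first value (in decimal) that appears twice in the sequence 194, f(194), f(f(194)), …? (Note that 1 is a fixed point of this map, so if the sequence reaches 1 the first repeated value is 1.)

41

194 = (5,2,2)_6 → 5² + 2² + 2² = 33
33 = (5,3)_6 → 5² + 3² = 34
34 = (5,4)_6 → 5² + 4² = 41
41 = (1,0,5)_6 → 1² + 0² + 5² = 26
26 = (4,2)_6 → 4² + 2² = 20
20 = (3,2)_6 → 3² + 2² = 13
13 = (2,1)_6 → 2² + 1² = 5
5 = (5)_6 → 5² = 25
25 = (4,1)_6 → 4² + 1² = 17
17 = (2,5)_6 → 2² + 5² = 29
29 = (4,5)_6 → 4² + 5² = 41  — 41 already appeared earlier.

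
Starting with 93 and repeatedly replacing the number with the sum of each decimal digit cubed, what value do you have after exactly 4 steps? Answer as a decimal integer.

1080

93 → 9³ + 3³ = 756
756 → 7³ + 5³ + 6³ = 684
684 → 6³ + 8³ + 4³ = 792
792 → 7³ + 9³ + 2³ = 1080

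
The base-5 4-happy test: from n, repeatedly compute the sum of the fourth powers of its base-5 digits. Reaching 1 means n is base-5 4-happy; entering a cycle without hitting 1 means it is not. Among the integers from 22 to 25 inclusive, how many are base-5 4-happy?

22: 22 → 272 → 288 → 114 → 528 → 338 → 194 → 354 → 528  — not base-5 4-happy
23: 23 → 337 → 129 → 257 → 33 → 83 → 163 → 99 → 593 → 499 → 849 → 595 → 593  — not base-5 4-happy
24: 24 → 512 → 288 → 114 → 528 → 338 → 194 → 354 → 528  — not base-5 4-happy
25: 25 → 1  — base-5 4-happy
base-5 4-happy: 25

1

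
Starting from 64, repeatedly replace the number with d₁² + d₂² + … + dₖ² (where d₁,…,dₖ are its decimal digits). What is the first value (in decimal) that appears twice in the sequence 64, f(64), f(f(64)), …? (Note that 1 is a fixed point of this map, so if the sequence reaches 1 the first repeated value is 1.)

64 → 52
52 → 29
29 → 85
85 → 89
89 → 145
145 → 42
42 → 20
20 → 4
4 → 16
16 → 37
37 → 58
58 → 89  — 89 already appeared earlier.

89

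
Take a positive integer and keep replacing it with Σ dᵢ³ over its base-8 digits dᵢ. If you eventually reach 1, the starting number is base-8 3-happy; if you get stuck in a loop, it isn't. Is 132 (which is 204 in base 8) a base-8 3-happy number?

132 = (2,0,4)_8 → 2³ + 0³ + 4³ = 72
72 = (1,1,0)_8 → 1³ + 1³ + 0³ = 2
2 = (2)_8 → 2³ = 8
8 = (1,0)_8 → 1³ + 0³ = 1  — reached 1.

base-8 3-happy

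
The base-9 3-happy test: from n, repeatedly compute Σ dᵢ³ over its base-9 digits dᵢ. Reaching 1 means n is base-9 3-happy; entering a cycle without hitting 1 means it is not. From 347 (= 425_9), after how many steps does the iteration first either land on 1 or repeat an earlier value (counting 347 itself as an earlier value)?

347 = (4,2,5)_9 → 197
197 = (2,3,8)_9 → 547
547 = (6,6,7)_9 → 775
775 = (1,0,5,1)_9 → 127
127 = (1,5,1)_9 → 127  — 127 repeats.
That took 5 steps.

5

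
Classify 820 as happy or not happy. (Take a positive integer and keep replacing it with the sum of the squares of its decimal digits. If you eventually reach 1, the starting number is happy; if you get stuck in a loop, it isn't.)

happy

820 → 68
68 → 100
100 → 1  — reached 1.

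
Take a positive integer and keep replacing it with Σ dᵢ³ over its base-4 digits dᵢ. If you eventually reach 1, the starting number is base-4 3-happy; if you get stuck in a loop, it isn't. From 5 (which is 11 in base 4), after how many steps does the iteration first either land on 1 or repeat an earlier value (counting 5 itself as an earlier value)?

5 = (1,1)_4 → 1³ + 1³ = 2
2 = (2)_4 → 2³ = 8
8 = (2,0)_4 → 2³ + 0³ = 8  — 8 repeats.
That took 3 steps.

3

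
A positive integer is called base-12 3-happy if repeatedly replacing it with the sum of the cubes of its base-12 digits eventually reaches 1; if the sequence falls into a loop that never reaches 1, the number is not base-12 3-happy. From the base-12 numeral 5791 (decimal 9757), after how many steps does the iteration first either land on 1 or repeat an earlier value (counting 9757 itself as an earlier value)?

3

9757 = (5,7,9,1)_12 → 1198
1198 = (8,3,10)_12 → 1539
1539 = (10,8,3)_12 → 1539  — 1539 repeats.
That took 3 steps.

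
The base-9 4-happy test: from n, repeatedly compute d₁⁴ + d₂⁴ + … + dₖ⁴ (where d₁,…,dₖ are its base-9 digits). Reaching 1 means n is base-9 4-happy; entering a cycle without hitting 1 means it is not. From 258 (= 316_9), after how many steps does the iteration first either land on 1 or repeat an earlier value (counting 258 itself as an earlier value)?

258 = (3,1,6)_9 → 1378
1378 = (1,8,0,1)_9 → 4098
4098 = (5,5,5,3)_9 → 1956
1956 = (2,6,1,3)_9 → 1394
1394 = (1,8,1,8)_9 → 8194
8194 = (1,2,2,1,4)_9 → 290
290 = (3,5,2)_9 → 722
722 = (8,8,2)_9 → 8208
8208 = (1,2,2,3,0)_9 → 114
114 = (1,3,6)_9 → 1378  — 1378 repeats.
That took 10 steps.

10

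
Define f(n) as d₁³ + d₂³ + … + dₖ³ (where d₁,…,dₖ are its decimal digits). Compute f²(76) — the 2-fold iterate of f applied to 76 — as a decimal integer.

76 → 7³ + 6³ = 343 + 216 = 559
559 → 5³ + 5³ + 9³ = 125 + 125 + 729 = 979

979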